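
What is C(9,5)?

126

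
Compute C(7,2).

C(7,2) = (7·6) / 2! = 42 / 2 = 21.

21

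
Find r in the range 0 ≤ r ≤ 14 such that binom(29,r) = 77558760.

C(29,r) increases on 0 ≤ r ≤ 14. C(29,13) = 67863915 and C(29,14) = 77558760, so r = 14.

14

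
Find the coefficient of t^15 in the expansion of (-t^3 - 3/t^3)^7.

General term: C(7,j)·(-t^3)^j·(-3/t^3)^(7-j), with t-exponent 3j − 3(7−j) = 6j − 21.
Set 6j − 21 = 15: j = 6.
C(7,6) = 7; (-1)^6 = 1; (-3)^1 = -3.
Coefficient = 7 · 1 · (-3) = -21.

-21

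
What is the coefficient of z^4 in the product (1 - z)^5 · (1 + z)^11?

-50

Coefficient of z^4 = Σ_{j} C(5,j)·(-1)^j·C(11,4-j)·1^(4-j) for j from 0 to 4.
= 330 + (-825) + 550 + (-110) + 5 = -50.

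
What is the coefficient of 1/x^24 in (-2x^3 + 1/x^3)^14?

General term: C(14,j)·(-2x^3)^j·(1/x^3)^(14-j), with x-exponent 3j − 3(14−j) = 6j − 42.
Set 6j − 42 = -24: j = 3.
C(14,3) = 364; (-2)^3 = -8; 1^11 = 1.
Coefficient = 364 · (-8) · 1 = -2912.

-2912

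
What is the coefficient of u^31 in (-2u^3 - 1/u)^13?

-159744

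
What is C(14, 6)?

3003

C(14,6) = (14·13·12·11·10·9) / 6! = 2162160 / 720 = 3003.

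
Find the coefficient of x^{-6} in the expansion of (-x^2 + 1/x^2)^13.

General term: C(13,j)·(-x^2)^j·(1/x^2)^(13-j), with x-exponent 2j − 2(13−j) = 4j − 26.
Set 4j − 26 = -6: j = 5.
C(13,5) = 1287; (-1)^5 = -1; 1^8 = 1.
Coefficient = 1287 · (-1) · 1 = -1287.

-1287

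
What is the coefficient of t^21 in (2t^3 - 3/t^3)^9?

General term: C(9,j)·(2t^3)^j·(-3/t^3)^(9-j), with t-exponent 3j − 3(9−j) = 6j − 27.
Set 6j − 27 = 21: j = 8.
C(9,8) = 9; 2^8 = 256; (-3)^1 = -3.
Coefficient = 9 · 256 · (-3) = -6912.

-6912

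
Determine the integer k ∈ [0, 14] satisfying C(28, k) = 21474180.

C(28,k) increases on 0 ≤ k ≤ 14. C(28,10) = 13123110 and C(28,11) = 21474180, so k = 11.

11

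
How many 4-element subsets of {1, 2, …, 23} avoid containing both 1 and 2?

All 4-subsets: C(23,4) = 8855. Those containing both fixed elements: C(21,2) = 210.
8855 − 210 = 8645.

8645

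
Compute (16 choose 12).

1820

C(16,12) = C(16,4) by symmetry.
C(16,4) = (16·15·14·13) / 4! = 43680 / 24 = 1820.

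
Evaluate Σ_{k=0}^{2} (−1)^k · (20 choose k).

171

The partial alternating sum Σ_{k=0}^{2} (−1)^k C(20,k) = (−1)^2 C(19,2) = 171.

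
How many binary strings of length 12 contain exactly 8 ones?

495

Choose the 8 positions: C(12,8) = 495.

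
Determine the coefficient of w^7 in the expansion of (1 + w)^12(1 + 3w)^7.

Coefficient of w^7 = Σ_{j} C(12,j)·1^j·C(7,7-j)·3^(7-j) for j from 0 to 7.
= 2187 + 61236 + 336798 + 623700 + 467775 + 149688 + 19404 + 792 = 1661580.

1661580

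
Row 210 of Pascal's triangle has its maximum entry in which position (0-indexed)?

C(210,r) is maximized at r = 210/2 = 105.

105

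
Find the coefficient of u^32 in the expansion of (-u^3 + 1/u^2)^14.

General term: C(14,j)·(-u^3)^j·(1/u^2)^(14-j), with u-exponent 3j − 2(14−j) = 5j − 28.
Set 5j − 28 = 32: j = 12.
C(14,12) = 91; (-1)^12 = 1; 1^2 = 1.
Coefficient = 91 · 1 · 1 = 91.

91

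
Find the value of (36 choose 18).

9075135300

C(36,18) = (36·35·34·33·32·31·30·29·28·27·26·25·24·23·22·21·20·19) / 18! = 58102407620643984998400000 / 6402373705728000 = 9075135300.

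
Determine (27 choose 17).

C(27,17) = C(27,10) by symmetry.
C(27,10) = (27·26·25·24·23·22·21·20·19·18) / 10! = 30613591008000 / 3628800 = 8436285.

8436285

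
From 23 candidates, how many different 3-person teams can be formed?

This is C(23,3) = 1771.

1771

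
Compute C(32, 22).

64512240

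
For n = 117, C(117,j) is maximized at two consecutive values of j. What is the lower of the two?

For odd n = 117, C(117,j) peaks at j = (n−1)/2 and (n+1)/2; the lower is 58.

58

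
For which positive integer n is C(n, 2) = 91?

n(n−1)/2 = 91 ⇒ n(n−1) = 182. Since 14·13 = 182, n = 14.

14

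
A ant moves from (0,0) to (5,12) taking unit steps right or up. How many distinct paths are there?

Each path is a sequence of 17 steps with 5 rights: C(17,5) = 6188.

6188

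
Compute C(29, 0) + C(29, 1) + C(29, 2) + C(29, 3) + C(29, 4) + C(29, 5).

146596

1 + 29 + 406 + 3654 + 23751 + 118755 = 146596.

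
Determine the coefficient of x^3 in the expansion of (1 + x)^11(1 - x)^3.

32

Coefficient of x^3 = Σ_{j} C(11,j)·1^j·C(3,3-j)·(-1)^(3-j) for j from 0 to 3.
= (-1) + 33 + (-165) + 165 = 32.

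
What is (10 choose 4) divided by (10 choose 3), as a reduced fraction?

7/4

C(n,k+1)/C(n,k) = (n−k)/(k+1) = (10−3)/(3+1) = 7/4.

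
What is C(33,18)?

C(33,18) = C(33,15) by symmetry.
C(33,15) = (33·32·31·30·29·28·27·26·25·24·23·22·21·20·19) / 15! = 1356265350621941760000 / 1307674368000 = 1037158320.

1037158320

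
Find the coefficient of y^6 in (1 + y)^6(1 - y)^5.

-10

Coefficient of y^6 = Σ_{j} C(6,j)·1^j·C(5,6-j)·(-1)^(6-j) for j from 1 to 6.
= (-6) + 75 + (-200) + 150 + (-30) + 1 = -10.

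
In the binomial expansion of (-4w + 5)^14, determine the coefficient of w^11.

-190840832000

The general term is C(14,j)·(-4w)^j·(5)^(14-j); the w^11 term has j = 11.
C(14,11) = 364.
Coefficient = C(14,11) · (-4)^11 · 5^3 = 364 · (-4194304) · 125 = -190840832000.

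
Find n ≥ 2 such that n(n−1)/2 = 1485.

n(n−1)/2 = 1485 ⇒ n(n−1) = 2970. Since 55·54 = 2970, n = 55.

55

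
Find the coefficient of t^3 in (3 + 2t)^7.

22680

The general term is C(7,j)·(3)^j·(2t)^(7-j); the t^3 term has j = 4.
C(7,4) = 35.
Coefficient = C(7,4) · 3^4 · 2^3 = 35 · 81 · 8 = 22680.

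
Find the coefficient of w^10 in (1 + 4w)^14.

1049624576

The general term is C(14,j)·(1)^j·(4w)^(14-j); the w^10 term has j = 4.
C(14,4) = 1001.
Coefficient = C(14,4) · 4^10 = 1001 · 1048576 = 1049624576.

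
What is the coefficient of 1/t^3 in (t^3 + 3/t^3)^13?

General term: C(13,j)·(t^3)^j·(3/t^3)^(13-j), with t-exponent 3j − 3(13−j) = 6j − 39.
Set 6j − 39 = -3: j = 6.
C(13,6) = 1716; 1^6 = 1; 3^7 = 2187.
Coefficient = 1716 · 1 · 2187 = 3752892.

3752892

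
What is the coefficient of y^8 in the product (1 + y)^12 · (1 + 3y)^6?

Coefficient of y^8 = Σ_{j} C(12,j)·1^j·C(6,8-j)·3^(8-j) for j from 2 to 8.
= 48114 + 320760 + 601425 + 427680 + 124740 + 14256 + 495 = 1537470.

1537470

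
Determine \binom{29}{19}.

20030010

C(29,19) = C(29,10) by symmetry.
C(29,10) = (29·28·27·26·25·24·23·22·21·20) / 10! = 72684900288000 / 3628800 = 20030010.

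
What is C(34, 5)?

278256

C(34,5) = (34·33·32·31·30) / 5! = 33390720 / 120 = 278256.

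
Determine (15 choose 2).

105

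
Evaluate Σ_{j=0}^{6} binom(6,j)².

Σ C(6,j)² is the coefficient of x^6 in (1+x)^6(1+x)^6 = (1+x)^12, i.e. C(12,6) = 924.

924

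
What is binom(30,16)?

145422675

C(30,16) = C(30,14) by symmetry.
C(30,14) = (30·29·28·27·26·25·24·23·22·21·20·19·18·17) / 14! = 12677700308232960000 / 87178291200 = 145422675.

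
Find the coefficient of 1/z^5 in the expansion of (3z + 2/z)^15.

747242496

General term: C(15,j)·(3z)^j·(2/z)^(15-j), with z-exponent 1j − 1(15−j) = 2j − 15.
Set 2j − 15 = -5: j = 5.
C(15,5) = 3003; 3^5 = 243; 2^10 = 1024.
Coefficient = 3003 · 243 · 1024 = 747242496.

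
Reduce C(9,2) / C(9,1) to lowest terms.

4

C(n,k+1)/C(n,k) = (n−k)/(k+1) = (9−1)/(1+1) = 8/2 = 4.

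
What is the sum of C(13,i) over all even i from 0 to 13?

Half of (1+1)^13 + (1−1)^13 gives the even-index sum: 2^12 = 4096.

4096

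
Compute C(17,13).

C(17,13) = C(17,4) by symmetry.
C(17,4) = (17·16·15·14) / 4! = 57120 / 24 = 2380.

2380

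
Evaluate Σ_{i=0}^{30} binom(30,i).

Setting x = 1 in (1+x)^30 gives Σ C(30,i) = 2^30 = 1073741824.

1073741824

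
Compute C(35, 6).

C(35,6) = (35·34·33·32·31·30) / 6! = 1168675200 / 720 = 1623160.

1623160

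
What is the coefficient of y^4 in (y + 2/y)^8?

112

General term: C(8,j)·(y)^j·(2/y)^(8-j), with y-exponent 1j − 1(8−j) = 2j − 8.
Set 2j − 8 = 4: j = 6.
C(8,6) = 28; 1^6 = 1; 2^2 = 4.
Coefficient = 28 · 1 · 4 = 112.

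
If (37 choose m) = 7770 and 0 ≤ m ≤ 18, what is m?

C(37,m) increases on 0 ≤ m ≤ 18. C(37,2) = 666 and C(37,3) = 7770, so m = 3.

3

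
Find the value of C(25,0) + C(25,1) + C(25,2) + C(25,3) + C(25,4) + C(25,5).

68406

1 + 25 + 300 + 2300 + 12650 + 53130 = 68406.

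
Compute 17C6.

C(17,6) = (17·16·15·14·13·12) / 6! = 8910720 / 720 = 12376.

12376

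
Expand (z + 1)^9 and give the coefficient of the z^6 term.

The general term is C(9,j)·(z)^j·(1)^(9-j); the z^6 term has j = 6.
C(9,6) = 84.
Coefficient = C(9,6) = 84.

84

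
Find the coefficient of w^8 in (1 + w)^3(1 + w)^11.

3003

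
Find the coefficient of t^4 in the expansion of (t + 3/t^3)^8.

General term: C(8,j)·(t)^j·(3/t^3)^(8-j), with t-exponent 1j − 3(8−j) = 4j − 24.
Set 4j − 24 = 4: j = 7.
C(8,7) = 8; 1^7 = 1; 3^1 = 3.
Coefficient = 8 · 1 · 3 = 24.

24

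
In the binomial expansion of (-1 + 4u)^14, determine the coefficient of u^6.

The general term is C(14,j)·(-1)^j·(4u)^(14-j); the u^6 term has j = 8.
C(14,8) = 3003.
Coefficient = C(14,8) · 4^6 = 3003 · 4096 = 12300288.

12300288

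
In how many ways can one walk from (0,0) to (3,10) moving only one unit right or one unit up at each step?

Each path is a sequence of 13 steps with 3 rights: C(13,3) = 286.

286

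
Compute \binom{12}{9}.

220

C(12,9) = C(12,3) by symmetry.
C(12,3) = (12·11·10) / 3! = 1320 / 6 = 220.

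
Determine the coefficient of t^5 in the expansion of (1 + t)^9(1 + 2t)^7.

Coefficient of t^5 = Σ_{j} C(9,j)·1^j·C(7,5-j)·2^(5-j) for j from 0 to 5.
= 672 + 5040 + 10080 + 7056 + 1764 + 126 = 24738.

24738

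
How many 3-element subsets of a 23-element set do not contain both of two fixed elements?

1750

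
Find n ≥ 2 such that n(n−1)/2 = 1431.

54

n(n−1)/2 = 1431 ⇒ n(n−1) = 2862. Since 54·53 = 2862, n = 54.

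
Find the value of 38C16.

C(38,16) = (38·37·36·35·34·33·32·31·30·29·28·27·26·25·24·23) / 16! = 465322312113382563840000 / 20922789888000 = 22239974430.

22239974430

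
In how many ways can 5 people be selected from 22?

26334

This is C(22,5) = 26334.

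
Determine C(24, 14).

1961256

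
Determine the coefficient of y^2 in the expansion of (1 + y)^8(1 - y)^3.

7

Coefficient of y^2 = Σ_{j} C(8,j)·1^j·C(3,2-j)·(-1)^(2-j) for j from 0 to 2.
= 3 + (-24) + 28 = 7.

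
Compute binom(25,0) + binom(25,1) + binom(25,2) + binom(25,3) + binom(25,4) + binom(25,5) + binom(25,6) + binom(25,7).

726206

1 + 25 + 300 + 2300 + 12650 + 53130 + 177100 + 480700 = 726206.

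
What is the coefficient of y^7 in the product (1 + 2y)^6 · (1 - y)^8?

Coefficient of y^7 = Σ_{j} C(6,j)·2^j·C(8,7-j)·(-1)^(7-j) for j from 0 to 6.
= (-8) + 336 + (-3360) + 11200 + (-13440) + 5376 + (-512) = -408.

-408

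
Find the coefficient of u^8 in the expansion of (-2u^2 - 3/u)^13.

-160123392

General term: C(13,j)·(-2u^2)^j·(-3/u)^(13-j), with u-exponent 2j − 1(13−j) = 3j − 13.
Set 3j − 13 = 8: j = 7.
C(13,7) = 1716; (-2)^7 = -128; (-3)^6 = 729.
Coefficient = 1716 · (-128) · 729 = -160123392.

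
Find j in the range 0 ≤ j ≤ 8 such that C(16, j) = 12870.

8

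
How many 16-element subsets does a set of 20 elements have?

4845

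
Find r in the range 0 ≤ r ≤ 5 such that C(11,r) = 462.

5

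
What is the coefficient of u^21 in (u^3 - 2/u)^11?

General term: C(11,j)·(u^3)^j·(-2/u)^(11-j), with u-exponent 3j − 1(11−j) = 4j − 11.
Set 4j − 11 = 21: j = 8.
C(11,8) = 165; 1^8 = 1; (-2)^3 = -8.
Coefficient = 165 · 1 · (-8) = -1320.

-1320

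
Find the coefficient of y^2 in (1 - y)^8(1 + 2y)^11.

Coefficient of y^2 = Σ_{j} C(8,j)·(-1)^j·C(11,2-j)·2^(2-j) for j from 0 to 2.
= 220 + (-176) + 28 = 72.

72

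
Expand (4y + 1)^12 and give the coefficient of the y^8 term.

The general term is C(12,j)·(4y)^j·(1)^(12-j); the y^8 term has j = 8.
C(12,8) = 495.
Coefficient = C(12,8) · 4^8 = 495 · 65536 = 32440320.

32440320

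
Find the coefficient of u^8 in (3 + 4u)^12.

The general term is C(12,j)·(3)^j·(4u)^(12-j); the u^8 term has j = 4.
C(12,4) = 495.
Coefficient = C(12,4) · 3^4 · 4^8 = 495 · 81 · 65536 = 2627665920.

2627665920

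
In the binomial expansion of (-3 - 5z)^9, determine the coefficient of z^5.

-31893750

The general term is C(9,j)·(-3)^j·(-5z)^(9-j); the z^5 term has j = 4.
C(9,4) = 126.
Coefficient = C(9,4) · (-3)^4 · (-5)^5 = 126 · 81 · (-3125) = -31893750.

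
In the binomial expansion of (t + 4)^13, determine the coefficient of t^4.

187432960

The general term is C(13,j)·(t)^j·(4)^(13-j); the t^4 term has j = 4.
C(13,4) = 715.
Coefficient = C(13,4) · 4^9 = 715 · 262144 = 187432960.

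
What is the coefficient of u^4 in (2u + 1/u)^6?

General term: C(6,j)·(2u)^j·(1/u)^(6-j), with u-exponent 1j − 1(6−j) = 2j − 6.
Set 2j − 6 = 4: j = 5.
C(6,5) = 6; 2^5 = 32; 1^1 = 1.
Coefficient = 6 · 32 · 1 = 192.

192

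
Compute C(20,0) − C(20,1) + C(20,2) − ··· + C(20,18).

The partial alternating sum Σ_{k=0}^{18} (−1)^k C(20,k) = (−1)^18 C(19,18) = 19.

19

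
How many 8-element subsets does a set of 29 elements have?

4292145

C(29,8) = (29·28·27·26·25·24·23·22) / 8! = 173059286400 / 40320 = 4292145.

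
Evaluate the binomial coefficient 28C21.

1184040

C(28,21) = C(28,7) by symmetry.
C(28,7) = (28·27·26·25·24·23·22) / 7! = 5967561600 / 5040 = 1184040.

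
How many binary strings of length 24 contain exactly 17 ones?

346104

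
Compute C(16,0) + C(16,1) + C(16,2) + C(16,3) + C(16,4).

1 + 16 + 120 + 560 + 1820 = 2517.

2517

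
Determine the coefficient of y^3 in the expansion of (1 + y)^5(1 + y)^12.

680

Coefficient of y^3 = Σ_{j} C(5,j)·C(12,3-j) for j from 0 to 3.
= 220 + 330 + 120 + 10 = 680.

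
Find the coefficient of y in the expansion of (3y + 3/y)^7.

General term: C(7,j)·(3y)^j·(3/y)^(7-j), with y-exponent 1j − 1(7−j) = 2j − 7.
Set 2j − 7 = 1: j = 4.
C(7,4) = 35; 3^4 = 81; 3^3 = 27.
Coefficient = 35 · 81 · 27 = 76545.

76545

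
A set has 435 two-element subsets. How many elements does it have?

n(n−1)/2 = 435 ⇒ n(n−1) = 870. Since 30·29 = 870, n = 30.

30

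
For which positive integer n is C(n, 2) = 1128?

48

n(n−1)/2 = 1128 ⇒ n(n−1) = 2256. Since 48·47 = 2256, n = 48.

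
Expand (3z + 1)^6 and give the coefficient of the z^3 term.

The general term is C(6,j)·(3z)^j·(1)^(6-j); the z^3 term has j = 3.
C(6,3) = 20.
Coefficient = C(6,3) · 3^3 = 20 · 27 = 540.

540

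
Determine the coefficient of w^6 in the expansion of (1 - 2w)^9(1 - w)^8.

142828

Coefficient of w^6 = Σ_{j} C(9,j)·(-2)^j·C(8,6-j)·(-1)^(6-j) for j from 0 to 6.
= 28 + 1008 + 10080 + 37632 + 56448 + 32256 + 5376 = 142828.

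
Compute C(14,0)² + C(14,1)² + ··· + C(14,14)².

40116600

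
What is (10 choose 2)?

C(10,2) = (10·9) / 2! = 90 / 2 = 45.

45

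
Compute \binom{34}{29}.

278256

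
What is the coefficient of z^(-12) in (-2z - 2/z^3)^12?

General term: C(12,j)·(-2z)^j·(-2/z^3)^(12-j), with z-exponent 1j − 3(12−j) = 4j − 36.
Set 4j − 36 = -12: j = 6.
C(12,6) = 924; (-2)^6 = 64; (-2)^6 = 64.
Coefficient = 924 · 64 · 64 = 3784704.

3784704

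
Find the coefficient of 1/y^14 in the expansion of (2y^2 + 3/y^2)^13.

135104112

General term: C(13,j)·(2y^2)^j·(3/y^2)^(13-j), with y-exponent 2j − 2(13−j) = 4j − 26.
Set 4j − 26 = -14: j = 3.
C(13,3) = 286; 2^3 = 8; 3^10 = 59049.
Coefficient = 286 · 8 · 59049 = 135104112.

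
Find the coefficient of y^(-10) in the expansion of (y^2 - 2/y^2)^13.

-366080

General term: C(13,j)·(y^2)^j·(-2/y^2)^(13-j), with y-exponent 2j − 2(13−j) = 4j − 26.
Set 4j − 26 = -10: j = 4.
C(13,4) = 715; 1^4 = 1; (-2)^9 = -512.
Coefficient = 715 · 1 · (-512) = -366080.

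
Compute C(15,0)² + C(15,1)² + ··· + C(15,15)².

155117520

Σ C(15,j)² is the coefficient of x^15 in (1+x)^15(1+x)^15 = (1+x)^30, i.e. C(30,15) = 155117520.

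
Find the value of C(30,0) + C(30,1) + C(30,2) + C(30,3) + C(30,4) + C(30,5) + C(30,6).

768212

1 + 30 + 435 + 4060 + 27405 + 142506 + 593775 = 768212.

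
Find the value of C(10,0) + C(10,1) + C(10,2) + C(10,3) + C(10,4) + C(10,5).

1 + 10 + 45 + 120 + 210 + 252 = 638.

638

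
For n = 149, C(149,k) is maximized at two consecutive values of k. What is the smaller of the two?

74

For odd n = 149, C(149,k) peaks at k = (n−1)/2 and (n+1)/2; the smaller is 74.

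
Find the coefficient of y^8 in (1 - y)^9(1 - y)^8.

(1 - y)^9(1 - y)^8 = (1 - y)^17, so the coefficient of y^8 is C(17,8)·(-1)^8 = 24310·1 = 24310.

24310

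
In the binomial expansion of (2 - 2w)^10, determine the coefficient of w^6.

The general term is C(10,j)·(2)^j·(-2w)^(10-j); the w^6 term has j = 4.
C(10,4) = 210.
Coefficient = C(10,4) · 2^4 · (-2)^6 = 210 · 16 · 64 = 215040.

215040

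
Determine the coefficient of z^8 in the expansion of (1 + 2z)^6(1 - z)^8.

Coefficient of z^8 = Σ_{j} C(6,j)·2^j·C(8,8-j)·(-1)^(8-j) for j from 0 to 6.
= 1 + (-96) + 1680 + (-8960) + 16800 + (-10752) + 1792 = 465.

465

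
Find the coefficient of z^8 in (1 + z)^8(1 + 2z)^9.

598417

Coefficient of z^8 = Σ_{j} C(8,j)·1^j·C(9,8-j)·2^(8-j) for j from 0 to 8.
= 2304 + 36864 + 150528 + 225792 + 141120 + 37632 + 4032 + 144 + 1 = 598417.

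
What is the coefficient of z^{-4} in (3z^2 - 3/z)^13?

455976378

General term: C(13,j)·(3z^2)^j·(-3/z)^(13-j), with z-exponent 2j − 1(13−j) = 3j − 13.
Set 3j − 13 = -4: j = 3.
C(13,3) = 286; 3^3 = 27; (-3)^10 = 59049.
Coefficient = 286 · 27 · 59049 = 455976378.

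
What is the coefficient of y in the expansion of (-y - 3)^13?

-6908733

The general term is C(13,j)·(-y)^j·(-3)^(13-j); the y^1 term has j = 1.
C(13,1) = 13.
Coefficient = C(13,1) · (-1)^1 · (-3)^12 = 13 · (-1) · 531441 = -6908733.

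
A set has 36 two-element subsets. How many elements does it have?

n(n−1)/2 = 36 ⇒ n(n−1) = 72. Since 9·8 = 72, n = 9.

9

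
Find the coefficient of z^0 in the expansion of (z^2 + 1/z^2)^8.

70

General term: C(8,j)·(z^2)^j·(1/z^2)^(8-j), with z-exponent 2j − 2(8−j) = 4j − 16.
Set 4j − 16 = 0: j = 4.
C(8,4) = 70; 1^4 = 1; 1^4 = 1.
Coefficient = 70 · 1 · 1 = 70.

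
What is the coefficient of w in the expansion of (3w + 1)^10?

30

The general term is C(10,j)·(3w)^j·(1)^(10-j); the w^1 term has j = 1.
C(10,1) = 10.
Coefficient = C(10,1) · 3^1 = 10 · 3 = 30.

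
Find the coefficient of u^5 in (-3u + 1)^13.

-312741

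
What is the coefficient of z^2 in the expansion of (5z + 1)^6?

375

The general term is C(6,j)·(5z)^j·(1)^(6-j); the z^2 term has j = 2.
C(6,2) = 15.
Coefficient = C(6,2) · 5^2 = 15 · 25 = 375.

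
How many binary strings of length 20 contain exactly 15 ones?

Choose the 15 positions: C(20,15) = 15504.

15504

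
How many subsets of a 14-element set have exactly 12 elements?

Choose the 12 positions: C(14,12) = 91.

91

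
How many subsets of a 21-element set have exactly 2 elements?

Choose the 2 positions: C(21,2) = 210.

210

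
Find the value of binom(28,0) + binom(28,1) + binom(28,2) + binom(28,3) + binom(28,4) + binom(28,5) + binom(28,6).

1 + 28 + 378 + 3276 + 20475 + 98280 + 376740 = 499178.

499178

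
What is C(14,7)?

3432

C(14,7) = (14·13·12·11·10·9·8) / 7! = 17297280 / 5040 = 3432.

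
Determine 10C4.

210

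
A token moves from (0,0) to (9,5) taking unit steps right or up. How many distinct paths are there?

Each path is a sequence of 14 steps with 9 rights: C(14,9) = 2002.

2002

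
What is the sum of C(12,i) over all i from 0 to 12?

The entries of row 12 sum to 2^12 = 4096.

4096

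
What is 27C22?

C(27,22) = C(27,5) by symmetry.
C(27,5) = (27·26·25·24·23) / 5! = 9687600 / 120 = 80730.

80730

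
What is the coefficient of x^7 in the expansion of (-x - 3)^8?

24

The general term is C(8,j)·(-x)^j·(-3)^(8-j); the x^7 term has j = 7.
C(8,7) = 8.
Coefficient = C(8,7) · (-1)^7 · (-3)^1 = 8 · (-1) · (-3) = 24.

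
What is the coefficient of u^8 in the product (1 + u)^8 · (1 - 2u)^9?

Coefficient of u^8 = Σ_{j} C(8,j)·1^j·C(9,8-j)·(-2)^(8-j) for j from 0 to 8.
= 2304 + (-36864) + 150528 + (-225792) + 141120 + (-37632) + 4032 + (-144) + 1 = -2447.

-2447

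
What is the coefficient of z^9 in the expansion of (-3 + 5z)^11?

The general term is C(11,j)·(-3)^j·(5z)^(11-j); the z^9 term has j = 2.
C(11,2) = 55.
Coefficient = C(11,2) · (-3)^2 · 5^9 = 55 · 9 · 1953125 = 966796875.

966796875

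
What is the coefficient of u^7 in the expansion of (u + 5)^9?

The general term is C(9,j)·(u)^j·(5)^(9-j); the u^7 term has j = 7.
C(9,7) = 36.
Coefficient = C(9,7) · 5^2 = 36 · 25 = 900.

900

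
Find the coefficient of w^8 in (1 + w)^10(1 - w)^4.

27

Coefficient of w^8 = Σ_{j} C(10,j)·1^j·C(4,8-j)·(-1)^(8-j) for j from 4 to 8.
= 210 + (-1008) + 1260 + (-480) + 45 = 27.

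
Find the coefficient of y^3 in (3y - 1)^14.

-9828

The general term is C(14,j)·(3y)^j·(-1)^(14-j); the y^3 term has j = 3.
C(14,3) = 364.
Coefficient = C(14,3) · 3^3 · (-1)^11 = 364 · 27 · (-1) = -9828.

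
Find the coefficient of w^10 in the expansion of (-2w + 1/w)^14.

General term: C(14,j)·(-2w)^j·(1/w)^(14-j), with w-exponent 1j − 1(14−j) = 2j − 14.
Set 2j − 14 = 10: j = 12.
C(14,12) = 91; (-2)^12 = 4096; 1^2 = 1.
Coefficient = 91 · 4096 · 1 = 372736.

372736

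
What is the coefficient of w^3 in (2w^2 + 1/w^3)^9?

5376

General term: C(9,j)·(2w^2)^j·(1/w^3)^(9-j), with w-exponent 2j − 3(9−j) = 5j − 27.
Set 5j − 27 = 3: j = 6.
C(9,6) = 84; 2^6 = 64; 1^3 = 1.
Coefficient = 84 · 64 · 1 = 5376.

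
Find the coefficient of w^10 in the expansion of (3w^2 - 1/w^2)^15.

-177324147

General term: C(15,j)·(3w^2)^j·(-1/w^2)^(15-j), with w-exponent 2j − 2(15−j) = 4j − 30.
Set 4j − 30 = 10: j = 10.
C(15,10) = 3003; 3^10 = 59049; (-1)^5 = -1.
Coefficient = 3003 · 59049 · (-1) = -177324147.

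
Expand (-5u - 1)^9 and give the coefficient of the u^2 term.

The general term is C(9,j)·(-5u)^j·(-1)^(9-j); the u^2 term has j = 2.
C(9,2) = 36.
Coefficient = C(9,2) · (-5)^2 · (-1)^7 = 36 · 25 · (-1) = -900.

-900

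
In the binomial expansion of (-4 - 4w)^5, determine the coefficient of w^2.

-10240

The general term is C(5,j)·(-4)^j·(-4w)^(5-j); the w^2 term has j = 3.
C(5,3) = 10.
Coefficient = C(5,3) · (-4)^3 · (-4)^2 = 10 · (-64) · 16 = -10240.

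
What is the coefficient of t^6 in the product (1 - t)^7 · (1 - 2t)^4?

2471

Coefficient of t^6 = Σ_{j} C(7,j)·(-1)^j·C(4,6-j)·(-2)^(6-j) for j from 2 to 6.
= 336 + 1120 + 840 + 168 + 7 = 2471.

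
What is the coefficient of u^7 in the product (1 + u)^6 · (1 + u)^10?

(1 + u)^6(1 + u)^10 = (1 + u)^16, so the coefficient of u^7 is C(16,7)·1^7 = 11440·1 = 11440.

11440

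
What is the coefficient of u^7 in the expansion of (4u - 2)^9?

The general term is C(9,j)·(4u)^j·(-2)^(9-j); the u^7 term has j = 7.
C(9,7) = 36.
Coefficient = C(9,7) · 4^7 · (-2)^2 = 36 · 16384 · 4 = 2359296.

2359296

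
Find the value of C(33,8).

13884156

C(33,8) = (33·32·31·30·29·28·27·26) / 8! = 559809169920 / 40320 = 13884156.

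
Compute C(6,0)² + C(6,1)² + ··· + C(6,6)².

Σ C(6,i)² is the coefficient of x^6 in (1+x)^6(1+x)^6 = (1+x)^12, i.e. C(12,6) = 924.

924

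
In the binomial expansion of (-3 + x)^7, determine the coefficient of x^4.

-945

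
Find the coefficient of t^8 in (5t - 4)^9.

-14062500

The general term is C(9,j)·(5t)^j·(-4)^(9-j); the t^8 term has j = 8.
C(9,8) = 9.
Coefficient = C(9,8) · 5^8 · (-4)^1 = 9 · 390625 · (-4) = -14062500.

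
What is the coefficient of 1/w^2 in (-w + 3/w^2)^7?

General term: C(7,j)·(-w)^j·(3/w^2)^(7-j), with w-exponent 1j − 2(7−j) = 3j − 14.
Set 3j − 14 = -2: j = 4.
C(7,4) = 35; (-1)^4 = 1; 3^3 = 27.
Coefficient = 35 · 1 · 27 = 945.

945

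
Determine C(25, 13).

5200300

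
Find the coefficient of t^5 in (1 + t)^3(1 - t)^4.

-3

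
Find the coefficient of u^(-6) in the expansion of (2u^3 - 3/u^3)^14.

General term: C(14,j)·(2u^3)^j·(-3/u^3)^(14-j), with u-exponent 3j − 3(14−j) = 6j − 42.
Set 6j − 42 = -6: j = 6.
C(14,6) = 3003; 2^6 = 64; (-3)^8 = 6561.
Coefficient = 3003 · 64 · 6561 = 1260971712.

1260971712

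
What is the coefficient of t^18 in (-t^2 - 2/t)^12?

General term: C(12,j)·(-t^2)^j·(-2/t)^(12-j), with t-exponent 2j − 1(12−j) = 3j − 12.
Set 3j − 12 = 18: j = 10.
C(12,10) = 66; (-1)^10 = 1; (-2)^2 = 4.
Coefficient = 66 · 1 · 4 = 264.

264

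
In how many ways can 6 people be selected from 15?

5005

This is C(15,6) = 5005.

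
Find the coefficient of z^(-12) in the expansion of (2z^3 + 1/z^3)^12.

General term: C(12,j)·(2z^3)^j·(1/z^3)^(12-j), with z-exponent 3j − 3(12−j) = 6j − 36.
Set 6j − 36 = -12: j = 4.
C(12,4) = 495; 2^4 = 16; 1^8 = 1.
Coefficient = 495 · 16 · 1 = 7920.

7920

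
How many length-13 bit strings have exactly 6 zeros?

Choose the 6 positions: C(13,6) = 1716.

1716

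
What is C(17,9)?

C(17,9) = C(17,8) by symmetry.
C(17,8) = (17·16·15·14·13·12·11·10) / 8! = 980179200 / 40320 = 24310.

24310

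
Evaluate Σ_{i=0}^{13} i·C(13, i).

53248

Differentiating (1+x)^13 and setting x=1: Σ i·C(13,i) = 13·2^12 = 53248.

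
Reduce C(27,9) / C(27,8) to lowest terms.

19/9

C(n,k+1)/C(n,k) = (n−k)/(k+1) = (27−8)/(8+1) = 19/9.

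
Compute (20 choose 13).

C(20,13) = C(20,7) by symmetry.
C(20,7) = (20·19·18·17·16·15·14) / 7! = 390700800 / 5040 = 77520.

77520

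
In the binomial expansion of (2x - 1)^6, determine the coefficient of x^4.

240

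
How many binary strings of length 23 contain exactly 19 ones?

8855

Choose the 19 positions: C(23,19) = 8855.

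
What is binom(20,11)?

167960

C(20,11) = C(20,9) by symmetry.
C(20,9) = (20·19·18·17·16·15·14·13·12) / 9! = 60949324800 / 362880 = 167960.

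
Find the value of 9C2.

C(9,2) = (9·8) / 2! = 72 / 2 = 36.

36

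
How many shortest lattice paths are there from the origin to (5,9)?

Each path is a sequence of 14 steps with 5 rights: C(14,5) = 2002.

2002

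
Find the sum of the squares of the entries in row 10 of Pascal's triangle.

184756

Σ C(10,k)² is the coefficient of x^10 in (1+x)^10(1+x)^10 = (1+x)^20, i.e. C(20,10) = 184756.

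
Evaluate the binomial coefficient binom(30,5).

142506

C(30,5) = (30·29·28·27·26) / 5! = 17100720 / 120 = 142506.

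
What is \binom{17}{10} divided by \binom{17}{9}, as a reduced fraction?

C(n,k+1)/C(n,k) = (n−k)/(k+1) = (17−9)/(9+1) = 8/10 = 4/5.

4/5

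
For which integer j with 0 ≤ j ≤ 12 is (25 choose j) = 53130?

5

C(25,j) increases on 0 ≤ j ≤ 12. C(25,4) = 12650 and C(25,5) = 53130, so j = 5.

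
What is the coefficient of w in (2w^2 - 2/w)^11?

-675840

General term: C(11,j)·(2w^2)^j·(-2/w)^(11-j), with w-exponent 2j − 1(11−j) = 3j − 11.
Set 3j − 11 = 1: j = 4.
C(11,4) = 330; 2^4 = 16; (-2)^7 = -128.
Coefficient = 330 · 16 · (-128) = -675840.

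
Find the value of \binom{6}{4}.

C(6,4) = C(6,2) by symmetry.
C(6,2) = (6·5) / 2! = 30 / 2 = 15.

15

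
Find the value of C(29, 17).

51895935

C(29,17) = C(29,12) by symmetry.
C(29,12) = (29·28·27·26·25·24·23·22·21·20·19·18) / 12! = 24858235898496000 / 479001600 = 51895935.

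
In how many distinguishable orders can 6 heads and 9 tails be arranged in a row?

5005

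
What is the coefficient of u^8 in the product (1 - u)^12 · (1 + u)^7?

-210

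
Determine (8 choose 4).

70

C(8,4) = (8·7·6·5) / 4! = 1680 / 24 = 70.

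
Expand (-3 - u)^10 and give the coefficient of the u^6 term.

17010

The general term is C(10,j)·(-3)^j·(-u)^(10-j); the u^6 term has j = 4.
C(10,4) = 210.
Coefficient = C(10,4) · (-3)^4 = 210 · 81 = 17010.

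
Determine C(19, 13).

27132

C(19,13) = C(19,6) by symmetry.
C(19,6) = (19·18·17·16·15·14) / 6! = 19535040 / 720 = 27132.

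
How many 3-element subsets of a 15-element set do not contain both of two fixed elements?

442

All 3-subsets: C(15,3) = 455. Those containing both fixed elements: C(13,1) = 13.
455 − 13 = 442.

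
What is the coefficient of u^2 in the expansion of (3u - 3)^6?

10935

The general term is C(6,j)·(3u)^j·(-3)^(6-j); the u^2 term has j = 2.
C(6,2) = 15.
Coefficient = C(6,2) · 3^2 · (-3)^4 = 15 · 9 · 81 = 10935.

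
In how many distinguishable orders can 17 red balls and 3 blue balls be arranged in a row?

Choose positions for the red balls: C(20,17) = 1140.

1140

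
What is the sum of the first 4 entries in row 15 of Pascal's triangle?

576

1 + 15 + 105 + 455 = 576.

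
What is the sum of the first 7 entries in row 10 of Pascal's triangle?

848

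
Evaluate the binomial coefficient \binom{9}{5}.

C(9,5) = C(9,4) by symmetry.
C(9,4) = (9·8·7·6) / 4! = 3024 / 24 = 126.

126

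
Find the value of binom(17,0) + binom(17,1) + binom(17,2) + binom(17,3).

1 + 17 + 136 + 680 = 834.

834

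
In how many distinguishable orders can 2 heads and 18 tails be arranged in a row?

190

Choose positions for the heads: C(20,2) = 190.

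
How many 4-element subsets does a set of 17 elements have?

C(17,4) = (17·16·15·14) / 4! = 57120 / 24 = 2380.

2380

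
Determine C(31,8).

C(31,8) = (31·30·29·28·27·26·25·24) / 8! = 318073392000 / 40320 = 7888725.

7888725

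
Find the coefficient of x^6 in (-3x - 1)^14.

2189187

The general term is C(14,j)·(-3x)^j·(-1)^(14-j); the x^6 term has j = 6.
C(14,6) = 3003.
Coefficient = C(14,6) · (-3)^6 = 3003 · 729 = 2189187.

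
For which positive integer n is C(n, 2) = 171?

n(n−1)/2 = 171 ⇒ n(n−1) = 342. Since 19·18 = 342, n = 19.

19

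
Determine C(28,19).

6906900

C(28,19) = C(28,9) by symmetry.
C(28,9) = (28·27·26·25·24·23·22·21·20) / 9! = 2506375872000 / 362880 = 6906900.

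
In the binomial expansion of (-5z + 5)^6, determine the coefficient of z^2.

The general term is C(6,j)·(-5z)^j·(5)^(6-j); the z^2 term has j = 2.
C(6,2) = 15.
Coefficient = C(6,2) · (-5)^2 · 5^4 = 15 · 25 · 625 = 234375.

234375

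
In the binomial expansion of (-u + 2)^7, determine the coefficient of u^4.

The general term is C(7,j)·(-u)^j·(2)^(7-j); the u^4 term has j = 4.
C(7,4) = 35.
Coefficient = C(7,4) · 2^3 = 35 · 8 = 280.

280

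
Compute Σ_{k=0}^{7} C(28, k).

1683218

1 + 28 + 378 + 3276 + 20475 + 98280 + 376740 + 1184040 = 1683218.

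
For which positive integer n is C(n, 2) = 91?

14

n(n−1)/2 = 91 ⇒ n(n−1) = 182. Since 14·13 = 182, n = 14.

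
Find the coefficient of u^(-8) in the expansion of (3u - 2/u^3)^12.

General term: C(12,j)·(3u)^j·(-2/u^3)^(12-j), with u-exponent 1j − 3(12−j) = 4j − 36.
Set 4j − 36 = -8: j = 7.
C(12,7) = 792; 3^7 = 2187; (-2)^5 = -32.
Coefficient = 792 · 2187 · (-32) = -55427328.

-55427328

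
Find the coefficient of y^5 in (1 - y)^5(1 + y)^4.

Coefficient of y^5 = Σ_{j} C(5,j)·(-1)^j·C(4,5-j)·1^(5-j) for j from 1 to 5.
= (-5) + 40 + (-60) + 20 + (-1) = -6.

-6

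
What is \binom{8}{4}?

C(8,4) = (8·7·6·5) / 4! = 1680 / 24 = 70.

70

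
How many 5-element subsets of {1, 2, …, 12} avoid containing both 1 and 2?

All 5-subsets: C(12,5) = 792. Those containing both fixed elements: C(10,3) = 120.
792 − 120 = 672.

672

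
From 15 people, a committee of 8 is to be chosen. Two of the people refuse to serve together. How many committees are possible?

All 8-subsets: C(15,8) = 6435. Those containing both fixed elements: C(13,6) = 1716.
6435 − 1716 = 4719.

4719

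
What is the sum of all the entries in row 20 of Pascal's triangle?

The entries of row 20 sum to 2^20 = 1048576.

1048576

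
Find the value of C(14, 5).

2002

C(14,5) = (14·13·12·11·10) / 5! = 240240 / 120 = 2002.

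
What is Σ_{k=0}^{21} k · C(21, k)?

Since k·C(21,k) = 21·C(20,k−1), the sum is 21·2^20 = 21·1048576 = 22020096.

22020096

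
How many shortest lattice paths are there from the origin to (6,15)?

Each path is a sequence of 21 steps with 6 rights: C(21,6) = 54264.

54264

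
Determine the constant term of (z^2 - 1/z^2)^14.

-3432

General term: C(14,j)·(z^2)^j·(-1/z^2)^(14-j), with z-exponent 2j − 2(14−j) = 4j − 28.
Set 4j − 28 = 0: j = 7.
C(14,7) = 3432; 1^7 = 1; (-1)^7 = -1.
Coefficient = 3432 · 1 · (-1) = -3432.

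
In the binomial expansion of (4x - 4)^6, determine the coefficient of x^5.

The general term is C(6,j)·(4x)^j·(-4)^(6-j); the x^5 term has j = 5.
C(6,5) = 6.
Coefficient = C(6,5) · 4^5 · (-4)^1 = 6 · 1024 · (-4) = -24576.

-24576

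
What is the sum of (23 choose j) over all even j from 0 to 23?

4194304

Half of (1+1)^23 + (1−1)^23 gives the even-index sum: 2^22 = 4194304.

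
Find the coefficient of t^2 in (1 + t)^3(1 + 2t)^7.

129

Coefficient of t^2 = Σ_{j} C(3,j)·1^j·C(7,2-j)·2^(2-j) for j from 0 to 2.
= 84 + 42 + 3 = 129.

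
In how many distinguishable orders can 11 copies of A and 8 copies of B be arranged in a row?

Choose positions for the A's: C(19,11) = 75582.

75582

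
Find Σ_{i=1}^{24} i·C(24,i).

201326592

Since i·C(24,i) = 24·C(23,i−1), the sum is 24·2^23 = 24·8388608 = 201326592.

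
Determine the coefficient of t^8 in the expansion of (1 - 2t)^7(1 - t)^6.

Coefficient of t^8 = Σ_{j} C(7,j)·(-2)^j·C(6,8-j)·(-1)^(8-j) for j from 2 to 7.
= 84 + 1680 + 8400 + 13440 + 6720 + 768 = 31092.

31092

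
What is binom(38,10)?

C(38,10) = (38·37·36·35·34·33·32·31·30·29) / 10! = 1715456253772800 / 3628800 = 472733756.

472733756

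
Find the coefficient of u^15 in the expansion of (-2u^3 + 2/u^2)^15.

-164003840

General term: C(15,j)·(-2u^3)^j·(2/u^2)^(15-j), with u-exponent 3j − 2(15−j) = 5j − 30.
Set 5j − 30 = 15: j = 9.
C(15,9) = 5005; (-2)^9 = -512; 2^6 = 64.
Coefficient = 5005 · (-512) · 64 = -164003840.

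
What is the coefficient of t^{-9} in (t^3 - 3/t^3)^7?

General term: C(7,j)·(t^3)^j·(-3/t^3)^(7-j), with t-exponent 3j − 3(7−j) = 6j − 21.
Set 6j − 21 = -9: j = 2.
C(7,2) = 21; 1^2 = 1; (-3)^5 = -243.
Coefficient = 21 · 1 · (-243) = -5103.

-5103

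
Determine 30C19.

54627300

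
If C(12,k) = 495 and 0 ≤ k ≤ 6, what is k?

4

C(12,k) increases on 0 ≤ k ≤ 6. C(12,3) = 220 and C(12,4) = 495, so k = 4.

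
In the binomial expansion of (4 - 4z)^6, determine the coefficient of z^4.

61440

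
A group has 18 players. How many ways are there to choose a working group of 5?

8568

This is C(18,5) = 8568.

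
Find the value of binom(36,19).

8597496600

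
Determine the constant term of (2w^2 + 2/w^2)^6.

1280

General term: C(6,j)·(2w^2)^j·(2/w^2)^(6-j), with w-exponent 2j − 2(6−j) = 4j − 12.
Set 4j − 12 = 0: j = 3.
C(6,3) = 20; 2^3 = 8; 2^3 = 8.
Coefficient = 20 · 8 · 8 = 1280.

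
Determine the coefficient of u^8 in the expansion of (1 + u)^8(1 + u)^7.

6435

(1 + u)^8(1 + u)^7 = (1 + u)^15, so the coefficient of u^8 is C(15,8)·1^8 = 6435·1 = 6435.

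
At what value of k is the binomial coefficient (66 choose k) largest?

C(66,k) is maximized at k = 66/2 = 33.

33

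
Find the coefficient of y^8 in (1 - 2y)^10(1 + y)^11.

Coefficient of y^8 = Σ_{j} C(10,j)·(-2)^j·C(11,8-j)·1^(8-j) for j from 0 to 8.
= 165 + (-6600) + 83160 + (-443520) + 1108800 + (-1330560) + 739200 + (-168960) + 11520 = -6795.

-6795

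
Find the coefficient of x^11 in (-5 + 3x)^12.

The general term is C(12,j)·(-5)^j·(3x)^(12-j); the x^11 term has j = 1.
C(12,1) = 12.
Coefficient = C(12,1) · (-5)^1 · 3^11 = 12 · (-5) · 177147 = -10628820.

-10628820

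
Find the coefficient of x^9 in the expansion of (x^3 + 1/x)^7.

General term: C(7,j)·(x^3)^j·(1/x)^(7-j), with x-exponent 3j − 1(7−j) = 4j − 7.
Set 4j − 7 = 9: j = 4.
C(7,4) = 35; 1^4 = 1; 1^3 = 1.
Coefficient = 35 · 1 · 1 = 35.

35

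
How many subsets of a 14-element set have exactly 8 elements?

Choose the 8 positions: C(14,8) = 3003.

3003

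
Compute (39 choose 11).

C(39,11) = (39·38·37·36·35·34·33·32·31·30·29) / 11! = 66902793897139200 / 39916800 = 1676056044.

1676056044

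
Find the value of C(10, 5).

C(10,5) = (10·9·8·7·6) / 5! = 30240 / 120 = 252.

252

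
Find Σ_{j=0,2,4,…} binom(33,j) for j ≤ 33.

4294967296

Half of (1+1)^33 + (1−1)^33 gives the even-index sum: 2^32 = 4294967296.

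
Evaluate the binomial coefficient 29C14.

C(29,14) = (29·28·27·26·25·24·23·22·21·20·19·18·17·16) / 14! = 6761440164390912000 / 87178291200 = 77558760.

77558760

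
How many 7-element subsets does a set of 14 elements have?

3432

C(14,7) = (14·13·12·11·10·9·8) / 7! = 17297280 / 5040 = 3432.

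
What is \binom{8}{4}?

C(8,4) = (8·7·6·5) / 4! = 1680 / 24 = 70.

70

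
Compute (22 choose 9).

497420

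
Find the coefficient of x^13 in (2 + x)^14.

28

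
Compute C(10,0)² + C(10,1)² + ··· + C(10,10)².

184756

By Vandermonde's identity, Σ C(10,i)² = C(20,10) = 184756.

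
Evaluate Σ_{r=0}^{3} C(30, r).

4526

1 + 30 + 435 + 4060 = 4526.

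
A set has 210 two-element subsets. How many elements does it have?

n(n−1)/2 = 210 ⇒ n(n−1) = 420. Since 21·20 = 420, n = 21.

21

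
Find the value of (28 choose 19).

C(28,19) = C(28,9) by symmetry.
C(28,9) = (28·27·26·25·24·23·22·21·20) / 9! = 2506375872000 / 362880 = 6906900.

6906900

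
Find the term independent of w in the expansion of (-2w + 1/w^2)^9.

5376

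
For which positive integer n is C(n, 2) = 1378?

53

n(n−1)/2 = 1378 ⇒ n(n−1) = 2756. Since 53·52 = 2756, n = 53.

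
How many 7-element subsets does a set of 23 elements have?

C(23,7) = (23·22·21·20·19·18·17) / 7! = 1235591280 / 5040 = 245157.

245157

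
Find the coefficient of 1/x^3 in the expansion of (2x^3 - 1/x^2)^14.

-64064

General term: C(14,j)·(2x^3)^j·(-1/x^2)^(14-j), with x-exponent 3j − 2(14−j) = 5j − 28.
Set 5j − 28 = -3: j = 5.
C(14,5) = 2002; 2^5 = 32; (-1)^9 = -1.
Coefficient = 2002 · 32 · (-1) = -64064.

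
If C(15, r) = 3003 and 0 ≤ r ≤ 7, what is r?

C(15,r) increases on 0 ≤ r ≤ 7. C(15,4) = 1365 and C(15,5) = 3003, so r = 5.

5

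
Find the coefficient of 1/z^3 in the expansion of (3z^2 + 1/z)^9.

General term: C(9,j)·(3z^2)^j·(1/z)^(9-j), with z-exponent 2j − 1(9−j) = 3j − 9.
Set 3j − 9 = -3: j = 2.
C(9,2) = 36; 3^2 = 9; 1^7 = 1.
Coefficient = 36 · 9 · 1 = 324.

324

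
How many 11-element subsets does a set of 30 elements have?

C(30,11) = (30·29·28·27·26·25·24·23·22·21·20) / 11! = 2180547008640000 / 39916800 = 54627300.

54627300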